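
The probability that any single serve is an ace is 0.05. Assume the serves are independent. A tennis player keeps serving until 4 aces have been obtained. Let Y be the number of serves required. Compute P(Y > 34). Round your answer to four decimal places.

0.9119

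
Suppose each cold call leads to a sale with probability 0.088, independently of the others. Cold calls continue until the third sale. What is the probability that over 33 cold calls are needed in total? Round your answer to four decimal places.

Needing more than 33 cold calls ⇔ fewer than 3 successes in the first 33. With X ~ Binomial(33, 0.088), P(Y > 33) = P(X ≤ 2).
  k=0: C(33,0)·0.088^0·0.912^33 = 0.047844
  k=1: C(33,1)·0.088^1·0.912^32 = 0.152346
  k=2: C(33,2)·0.088^2·0.912^31 = 0.235201
P(X ≤ 2) = 0.435391

0.4354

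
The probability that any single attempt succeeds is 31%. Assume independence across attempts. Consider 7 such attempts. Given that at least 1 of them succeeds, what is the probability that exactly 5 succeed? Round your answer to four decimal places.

X ~ Binomial(7, 0.31). Want P(X=5 | X≥1) = P(X=5) / P(X≥1).
P(X=5) = C(7,5)·0.31^5·0.69^2 = 0.028624
P(X≥1) = 1 − 0.074464 = 0.925536
Ratio = 0.028624 / 0.925536 = 0.030927

0.0309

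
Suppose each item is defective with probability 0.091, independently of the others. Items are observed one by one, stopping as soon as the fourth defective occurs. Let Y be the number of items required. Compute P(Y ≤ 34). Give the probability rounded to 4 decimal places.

0.3747

Finishing within 34 items ⇔ at least 4 successes in the first 34. With X ~ Binomial(34, 0.091), P(Y ≤ 34) = 1 − P(X ≤ 3).
  k=0: C(34,0)·0.091^0·0.909^34 = 0.039010
  k=1: C(34,1)·0.091^1·0.909^33 = 0.132779
  k=2: C(34,2)·0.091^2·0.909^32 = 0.219326
  k=3: C(34,3)·0.091^3·0.909^31 = 0.234205
1 − 0.625319 = 0.374681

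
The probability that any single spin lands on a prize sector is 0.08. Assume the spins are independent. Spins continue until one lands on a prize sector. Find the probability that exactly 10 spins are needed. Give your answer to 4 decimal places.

0.0378

Geometric (trials to first success), p = 0.08.
P(Y = 10) = (1−p)^9 · p = 0.47216 · 0.08 = 0.037773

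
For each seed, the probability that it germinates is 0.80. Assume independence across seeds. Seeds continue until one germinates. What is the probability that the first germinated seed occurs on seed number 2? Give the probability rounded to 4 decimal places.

Geometric (trials to first success), p = 0.80.
P(Y = 2) = (1−p)^1 · p = 0.2 · 0.80 = 0.160000

0.1600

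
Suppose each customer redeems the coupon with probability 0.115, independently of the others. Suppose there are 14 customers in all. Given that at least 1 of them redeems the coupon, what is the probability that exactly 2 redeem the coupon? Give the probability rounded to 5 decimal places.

0.33913

X ~ Binomial(14, 0.115). Want P(X=2 | X≥1) = P(X=2) / P(X≥1).
P(X=2) = C(14,2)·0.115^2·0.885^12 = 0.2778154
P(X≥1) = 1 − 0.1808031 = 0.8191969
Ratio = 0.2778154 / 0.8191969 = 0.3391314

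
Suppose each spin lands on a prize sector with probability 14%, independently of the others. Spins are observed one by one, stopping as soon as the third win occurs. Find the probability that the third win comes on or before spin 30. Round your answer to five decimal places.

0.81129

Finishing within 30 spins ⇔ at least 3 successes in the first 30. With X ~ Binomial(30, 0.14), P(Y ≤ 30) = 1 − P(X ≤ 2).
  k=0: C(30,0)·0.14^0·0.86^30 = 0.0108381
  k=1: C(30,1)·0.14^1·0.86^29 = 0.0529303
  k=2: C(30,2)·0.14^2·0.86^28 = 0.1249401
1 − 0.1887085 = 0.8112915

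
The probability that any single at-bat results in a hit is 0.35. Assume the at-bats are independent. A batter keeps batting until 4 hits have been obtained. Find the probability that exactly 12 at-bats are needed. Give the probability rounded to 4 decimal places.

0.0789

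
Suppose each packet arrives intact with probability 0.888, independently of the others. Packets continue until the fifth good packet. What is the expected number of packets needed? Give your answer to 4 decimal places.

Y = total packets until the fifth success; negative binomial with r=5, p=0.888.
E[Y] = r / p = 5 / 0.888 = 5.630631

5.6306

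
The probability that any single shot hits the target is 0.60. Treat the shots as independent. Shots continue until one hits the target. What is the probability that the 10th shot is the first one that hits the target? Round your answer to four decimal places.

0.0002

Geometric (trials to first success), p = 0.60.
P(Y = 10) = (1−p)^9 · p = 0.00026214 · 0.60 = 0.000157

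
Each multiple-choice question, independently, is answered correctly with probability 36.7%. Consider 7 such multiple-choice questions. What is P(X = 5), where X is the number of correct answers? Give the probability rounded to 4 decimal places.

0.0560

X ~ Binomial(n=7, p=0.367).
P(X=5) = C(7,5) · p^5 · (1−p)^2
= 21 · 0.0066578 · 0.40069 = 0.056022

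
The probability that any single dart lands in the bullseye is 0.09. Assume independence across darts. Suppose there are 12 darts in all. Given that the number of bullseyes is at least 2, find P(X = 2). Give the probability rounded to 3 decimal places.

0.706

X ~ Binomial(12, 0.09). Want P(X=2 | X≥2) = P(X=2) / P(X≥2).
P(X=2) = C(12,2)·0.09^2·0.91^10 = 0.20818
P(X≥2) = 1 − 0.32248 − 0.38272 = 0.29481
Ratio = 0.20818 / 0.29481 = 0.70616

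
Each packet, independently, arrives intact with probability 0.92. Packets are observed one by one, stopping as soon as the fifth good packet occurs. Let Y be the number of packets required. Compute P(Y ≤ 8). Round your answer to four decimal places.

0.9978

Finishing within 8 packets ⇔ at least 5 successes in the first 8. With X ~ Binomial(8, 0.92), P(Y ≤ 8) = 1 − P(X ≤ 4).
  k=0: C(8,0)·0.92^0·0.08^8 = 0.000000
  k=1: C(8,1)·0.92^1·0.08^7 = 0.000000
  k=2: C(8,2)·0.92^2·0.08^6 = 0.000006
  k=3: C(8,3)·0.92^3·0.08^5 = 0.000143
  k=4: C(8,4)·0.92^4·0.08^4 = 0.002054
1 − 0.002203 = 0.997797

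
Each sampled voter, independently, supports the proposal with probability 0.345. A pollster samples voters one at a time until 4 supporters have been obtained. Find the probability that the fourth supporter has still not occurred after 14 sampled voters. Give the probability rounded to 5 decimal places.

0.23225

Needing more than 14 sampled voters ⇔ fewer than 4 successes in the first 14. With X ~ Binomial(14, 0.345), P(Y > 14) = P(X ≤ 3).
  k=0: C(14,0)·0.345^0·0.655^14 = 0.0026753
  k=1: C(14,1)·0.345^1·0.655^13 = 0.0197280
  k=2: C(14,2)·0.345^2·0.655^12 = 0.0675422
  k=3: C(14,3)·0.345^3·0.655^11 = 0.1423026
P(X ≤ 3) = 0.2322482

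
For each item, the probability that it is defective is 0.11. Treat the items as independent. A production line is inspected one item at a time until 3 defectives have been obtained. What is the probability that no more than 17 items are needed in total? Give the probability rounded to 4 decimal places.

0.2858

Finishing within 17 items ⇔ at least 3 successes in the first 17. With X ~ Binomial(17, 0.11), P(Y ≤ 17) = 1 − P(X ≤ 2).
  k=0: C(17,0)·0.11^0·0.89^17 = 0.137921
  k=1: C(17,1)·0.11^1·0.89^16 = 0.289789
  k=2: C(17,2)·0.11^2·0.89^15 = 0.286533
1 − 0.714243 = 0.285757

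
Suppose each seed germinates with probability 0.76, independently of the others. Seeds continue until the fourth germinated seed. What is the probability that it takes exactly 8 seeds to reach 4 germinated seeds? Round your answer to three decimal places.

Y = trial on which the fourth success occurs; negative binomial, r=4, p=0.76.
P(Y=8) = C(7,3) · p^4 · (1−p)^4
= 35 · 0.33362 · 0.0033178 = 0.03874

0.039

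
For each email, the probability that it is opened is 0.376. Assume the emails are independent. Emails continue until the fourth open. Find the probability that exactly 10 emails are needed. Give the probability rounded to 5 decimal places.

Y = trial on which the fourth success occurs; negative binomial, r=4, p=0.376.
P(Y=10) = C(9,3) · p^4 · (1−p)^6
= 84 · 0.019987 · 0.059035 = 0.0991147

0.09911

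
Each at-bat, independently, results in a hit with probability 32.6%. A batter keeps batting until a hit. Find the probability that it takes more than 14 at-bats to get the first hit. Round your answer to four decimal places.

Y = number of at-bats to the first success; geometric, p = 0.326.
P(Y > 14) = P(first 14 all fail) = (1−p)^14 = 0.003992

0.0040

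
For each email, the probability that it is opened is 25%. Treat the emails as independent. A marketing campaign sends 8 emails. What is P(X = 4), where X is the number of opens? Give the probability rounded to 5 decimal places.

0.08652

X ~ Binomial(n=8, p=0.25).
P(X=4) = C(8,4) · p^4 · (1−p)^4
= 70 · 0.0039062 · 0.31641 = 0.0865173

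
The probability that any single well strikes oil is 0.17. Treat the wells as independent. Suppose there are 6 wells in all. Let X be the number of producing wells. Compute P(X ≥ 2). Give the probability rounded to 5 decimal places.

X ~ Binomial(6, 0.17); P(X ≥ 2) = Σ C(6,k) p^k (1−p)^(6−k) over k:
  k=2: C(6,2)·0.17^2·0.83^4 = 0.2057318
  k=3: C(6,3)·0.17^3·0.83^3 = 0.0561838
  k=4: C(6,4)·0.17^4·0.83^2 = 0.0086306
  k=5: C(6,5)·0.17^5·0.83^1 = 0.0007071
  k=6: C(6,6)·0.17^6·0.83^0 = 0.0000241
Total = 0.2712775

0.27128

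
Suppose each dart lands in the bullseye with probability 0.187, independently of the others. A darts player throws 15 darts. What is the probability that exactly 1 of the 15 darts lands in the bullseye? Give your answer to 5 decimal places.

0.15460

X ~ Binomial(n=15, p=0.187).
P(X=1) = C(15,1) · p^1 · (1−p)^14
= 15 · 0.187 · 0.055115 = 0.1545968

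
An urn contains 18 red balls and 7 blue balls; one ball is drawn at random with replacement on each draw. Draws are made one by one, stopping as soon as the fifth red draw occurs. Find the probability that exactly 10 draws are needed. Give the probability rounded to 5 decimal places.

0.04196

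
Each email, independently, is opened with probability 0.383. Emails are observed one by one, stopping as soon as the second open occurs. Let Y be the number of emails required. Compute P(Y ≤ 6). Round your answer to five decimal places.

Finishing within 6 emails ⇔ at least 2 successes in the first 6. With X ~ Binomial(6, 0.383), P(Y ≤ 6) = 1 − P(X ≤ 1).
  k=0: C(6,0)·0.383^0·0.617^6 = 0.0551710
  k=1: C(6,1)·0.383^1·0.617^5 = 0.2054830
1 − 0.2606540 = 0.7393460

0.73935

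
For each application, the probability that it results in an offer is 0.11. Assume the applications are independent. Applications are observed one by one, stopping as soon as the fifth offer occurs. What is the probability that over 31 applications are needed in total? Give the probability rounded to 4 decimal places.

0.7492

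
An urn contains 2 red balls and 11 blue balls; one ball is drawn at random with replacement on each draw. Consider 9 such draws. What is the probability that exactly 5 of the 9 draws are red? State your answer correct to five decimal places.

0.00557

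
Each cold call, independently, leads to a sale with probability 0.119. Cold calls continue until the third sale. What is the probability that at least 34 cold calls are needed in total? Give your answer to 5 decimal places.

Needing more than 33 cold calls ⇔ fewer than 3 successes in the first 33. With X ~ Binomial(33, 0.119), P(Y > 33) = P(X ≤ 2).
  k=0: C(33,0)·0.119^0·0.881^33 = 0.0152829
  k=1: C(33,1)·0.119^1·0.881^32 = 0.0681224
  k=2: C(33,2)·0.119^2·0.881^31 = 0.1472248
P(X ≤ 2) = 0.2306301

0.23063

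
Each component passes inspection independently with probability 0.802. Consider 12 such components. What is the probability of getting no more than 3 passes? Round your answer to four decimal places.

0.0001

X ~ Binomial(12, 0.802); P(X ≤ 3) = Σ C(12,k) p^k (1−p)^(12−k) over k:
  k=0: C(12,0)·0.802^0·0.198^12 = 0.000000
  k=1: C(12,1)·0.802^1·0.198^11 = 0.000000
  k=2: C(12,2)·0.802^2·0.198^10 = 0.000004
  k=3: C(12,3)·0.802^3·0.198^9 = 0.000053
Total = 0.000057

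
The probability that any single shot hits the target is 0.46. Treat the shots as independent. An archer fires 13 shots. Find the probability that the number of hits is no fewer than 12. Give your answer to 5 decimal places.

0.00067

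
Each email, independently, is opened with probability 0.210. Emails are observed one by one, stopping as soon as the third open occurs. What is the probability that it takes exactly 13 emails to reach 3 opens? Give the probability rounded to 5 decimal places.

Y = trial on which the third success occurs; negative binomial, r=3, p=0.21.
P(Y=13) = C(12,2) · p^3 · (1−p)^10
= 66 · 0.009261 · 0.094683 = 0.0578726

0.05787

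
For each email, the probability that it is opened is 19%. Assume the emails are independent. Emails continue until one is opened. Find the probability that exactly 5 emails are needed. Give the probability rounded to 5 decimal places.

0.08179

Geometric (trials to first success), p = 0.19.
P(Y = 5) = (1−p)^4 · p = 0.43047 · 0.19 = 0.0817888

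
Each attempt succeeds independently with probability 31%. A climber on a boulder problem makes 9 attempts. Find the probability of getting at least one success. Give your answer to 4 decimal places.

0.9645

P(at least one) = 1 − P(none) = 1 − (1 − 0.31)^9
= 1 − 0.035452 = 0.964548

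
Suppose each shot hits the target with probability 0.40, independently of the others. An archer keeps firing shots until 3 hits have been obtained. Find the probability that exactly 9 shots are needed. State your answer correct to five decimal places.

Y = trial on which the third success occurs; negative binomial, r=3, p=0.40.
P(Y=9) = C(8,2) · p^3 · (1−p)^6
= 28 · 0.064 · 0.046656 = 0.0836076

0.08361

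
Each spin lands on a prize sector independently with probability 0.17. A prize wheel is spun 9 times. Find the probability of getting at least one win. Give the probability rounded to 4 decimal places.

P(at least one) = 1 − P(none) = 1 − (1 − 0.17)^9
= 1 − 0.186940 = 0.813060

0.8131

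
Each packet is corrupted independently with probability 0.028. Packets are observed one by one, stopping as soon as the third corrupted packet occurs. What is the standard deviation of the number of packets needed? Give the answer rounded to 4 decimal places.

Y = total packets until the third success; negative binomial with r=3, p=0.028.
SD(Y) = √[r(1−p)/p²] = √(3719.387755) = 60.986783

60.9868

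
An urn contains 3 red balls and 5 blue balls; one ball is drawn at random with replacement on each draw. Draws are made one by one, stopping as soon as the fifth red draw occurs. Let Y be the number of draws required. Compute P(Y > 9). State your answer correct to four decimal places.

Needing more than 9 draws ⇔ fewer than 5 successes in the first 9. With X ~ Binomial(9, 0.375), P(Y > 9) = P(X ≤ 4).
  k=0: C(9,0)·0.375^0·0.625^9 = 0.014552
  k=1: C(9,1)·0.375^1·0.625^8 = 0.078580
  k=2: C(9,2)·0.375^2·0.625^7 = 0.188593
  k=3: C(9,3)·0.375^3·0.625^6 = 0.264030
  k=4: C(9,4)·0.375^4·0.625^5 = 0.237627
P(X ≤ 4) = 0.783382

0.7834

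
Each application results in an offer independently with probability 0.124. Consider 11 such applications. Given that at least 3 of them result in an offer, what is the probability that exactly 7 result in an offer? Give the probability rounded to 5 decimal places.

0.00060

X ~ Binomial(11, 0.124). Want P(X=7 | X≥3) = P(X=7) / P(X≥3).
P(X=7) = C(11,7)·0.124^7·0.876^4 = 0.0000876
P(X≥3) = 1 − 0.2331016 − 0.3629572 − 0.2568875 = 0.1470537
Ratio = 0.0000876 / 0.1470537 = 0.0005957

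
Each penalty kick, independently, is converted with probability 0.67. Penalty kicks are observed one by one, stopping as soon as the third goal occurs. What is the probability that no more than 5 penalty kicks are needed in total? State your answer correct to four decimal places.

Finishing within 5 penalty kicks ⇔ at least 3 successes in the first 5. With X ~ Binomial(5, 0.67), P(Y ≤ 5) = 1 − P(X ≤ 2).
  k=0: C(5,0)·0.67^0·0.33^5 = 0.003914
  k=1: C(5,1)·0.67^1·0.33^4 = 0.039728
  k=2: C(5,2)·0.67^2·0.33^3 = 0.161321
1 − 0.204963 = 0.795037

0.7950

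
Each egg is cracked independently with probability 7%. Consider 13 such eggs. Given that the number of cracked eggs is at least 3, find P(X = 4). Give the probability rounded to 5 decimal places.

X ~ Binomial(13, 0.07). Want P(X=4 | X≥3) = P(X=4) / P(X≥3).
P(X=4) = C(13,4)·0.07^4·0.93^9 = 0.0089340
P(X≥3) = 1 − 0.3892946 − 0.3809226 − 0.1720296 = 0.0577532
Ratio = 0.0089340 / 0.0577532 = 0.1546922

0.15469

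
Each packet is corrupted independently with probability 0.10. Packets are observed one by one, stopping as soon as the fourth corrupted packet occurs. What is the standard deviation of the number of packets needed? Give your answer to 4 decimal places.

18.9737

Y = total packets until the fourth success; negative binomial with r=4, p=0.10.
SD(Y) = √[r(1−p)/p²] = √(360.000000) = 18.973666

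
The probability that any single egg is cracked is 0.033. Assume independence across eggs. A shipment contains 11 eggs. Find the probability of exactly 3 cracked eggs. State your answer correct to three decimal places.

0.005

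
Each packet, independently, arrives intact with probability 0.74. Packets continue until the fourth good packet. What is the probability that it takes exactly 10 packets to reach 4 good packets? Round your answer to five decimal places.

Y = trial on which the fourth success occurs; negative binomial, r=4, p=0.74.
P(Y=10) = C(9,3) · p^4 · (1−p)^6
= 84 · 0.29987 · 0.00030892 = 0.0077812

0.00778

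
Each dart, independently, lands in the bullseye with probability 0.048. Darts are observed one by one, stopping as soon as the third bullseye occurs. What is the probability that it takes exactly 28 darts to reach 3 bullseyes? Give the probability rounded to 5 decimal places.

Y = trial on which the third success occurs; negative binomial, r=3, p=0.048.
P(Y=28) = C(27,2) · p^3 · (1−p)^25
= 351 · 0.00011059 · 0.29236 = 0.0113489

0.01135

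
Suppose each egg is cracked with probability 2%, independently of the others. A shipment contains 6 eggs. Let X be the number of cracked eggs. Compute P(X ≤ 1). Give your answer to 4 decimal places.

0.9943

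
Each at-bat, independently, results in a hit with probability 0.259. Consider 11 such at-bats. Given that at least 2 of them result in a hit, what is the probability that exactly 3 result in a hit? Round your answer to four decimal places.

X ~ Binomial(11, 0.259). Want P(X=3 | X≥2) = P(X=3) / P(X≥2).
P(X=3) = C(11,3)·0.259^3·0.741^8 = 0.260573
P(X≥2) = 1 − 0.036983 − 0.142192 = 0.820825
Ratio = 0.260573 / 0.820825 = 0.317452

0.3175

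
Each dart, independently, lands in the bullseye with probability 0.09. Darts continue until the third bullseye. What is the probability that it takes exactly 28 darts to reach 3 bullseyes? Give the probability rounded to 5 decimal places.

0.02421

Y = trial on which the third success occurs; negative binomial, r=3, p=0.09.
P(Y=28) = C(27,2) · p^3 · (1−p)^25
= 351 · 0.000729 · 0.094631 = 0.0242142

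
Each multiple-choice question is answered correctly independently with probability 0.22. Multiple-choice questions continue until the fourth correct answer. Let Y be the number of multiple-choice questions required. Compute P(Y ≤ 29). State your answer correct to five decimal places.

0.90832

Finishing within 29 multiple-choice questions ⇔ at least 4 successes in the first 29. With X ~ Binomial(29, 0.22), P(Y ≤ 29) = 1 − P(X ≤ 3).
  k=0: C(29,0)·0.22^0·0.78^29 = 0.0007426
  k=1: C(29,1)·0.22^1·0.78^28 = 0.0060739
  k=2: C(29,2)·0.22^2·0.78^27 = 0.0239842
  k=3: C(29,3)·0.22^3·0.78^26 = 0.0608830
1 − 0.0916838 = 0.9083162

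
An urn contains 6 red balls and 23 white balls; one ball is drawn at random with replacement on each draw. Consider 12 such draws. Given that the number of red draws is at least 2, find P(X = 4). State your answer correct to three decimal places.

X ~ Binomial(12, 0.206897). Want P(X=4 | X≥2) = P(X=4) / P(X≥2).
P(X=4) = C(12,4)·0.206897^4·0.793103^8 = 0.14199
P(X≥2) = 1 − 0.06194 − 0.19389 = 0.74417
Ratio = 0.14199 / 0.74417 = 0.19080

0.191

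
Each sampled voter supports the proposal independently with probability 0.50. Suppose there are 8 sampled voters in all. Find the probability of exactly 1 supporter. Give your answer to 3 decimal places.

X ~ Binomial(n=8, p=0.50).
P(X=1) = C(8,1) · p^1 · (1−p)^7
= 8 · 0.5 · 0.0078125 = 0.03125

0.031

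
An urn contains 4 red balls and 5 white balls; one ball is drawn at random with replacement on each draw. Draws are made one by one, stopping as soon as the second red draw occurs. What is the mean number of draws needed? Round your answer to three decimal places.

Y = total draws until the second success; negative binomial with r=2, p=0.444444.
E[Y] = r / p = 2 / 0.444444 = 4.50000

4.500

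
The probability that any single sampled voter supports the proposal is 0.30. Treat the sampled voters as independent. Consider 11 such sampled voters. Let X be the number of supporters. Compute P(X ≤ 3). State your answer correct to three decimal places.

X ~ Binomial(11, 0.30); P(X ≤ 3) = Σ C(11,k) p^k (1−p)^(11−k) over k:
  k=0: C(11,0)·0.30^0·0.70^11 = 0.01977
  k=1: C(11,1)·0.30^1·0.70^10 = 0.09322
  k=2: C(11,2)·0.30^2·0.70^9 = 0.19975
  k=3: C(11,3)·0.30^3·0.70^8 = 0.25682
Total = 0.56956

0.570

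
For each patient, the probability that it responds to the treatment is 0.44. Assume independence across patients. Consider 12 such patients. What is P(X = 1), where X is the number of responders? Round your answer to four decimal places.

X ~ Binomial(n=12, p=0.44).
P(X=1) = C(12,1) · p^1 · (1−p)^11
= 12 · 0.44 · 0.0016985 = 0.008968

0.0090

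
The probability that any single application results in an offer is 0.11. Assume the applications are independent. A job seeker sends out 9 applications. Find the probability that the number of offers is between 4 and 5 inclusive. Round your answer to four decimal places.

X ~ Binomial(9, 0.11); P(4 ≤ X ≤ 5) = Σ C(9,k) p^k (1−p)^(9−k) over k:
  k=4: C(9,4)·0.11^4·0.89^5 = 0.010301
  k=5: C(9,5)·0.11^5·0.89^4 = 0.001273
Total = 0.011574

0.0116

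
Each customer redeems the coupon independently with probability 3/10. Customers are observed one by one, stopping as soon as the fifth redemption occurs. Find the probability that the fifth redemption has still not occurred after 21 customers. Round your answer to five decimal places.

Needing more than 21 customers ⇔ fewer than 5 successes in the first 21. With X ~ Binomial(21, 0.30), P(Y > 21) = P(X ≤ 4).
  k=0: C(21,0)·0.30^0·0.70^21 = 0.0005585
  k=1: C(21,1)·0.30^1·0.70^20 = 0.0050269
  k=2: C(21,2)·0.30^2·0.70^19 = 0.0215439
  k=3: C(21,3)·0.30^3·0.70^18 = 0.0584763
  k=4: C(21,4)·0.30^4·0.70^17 = 0.1127758
P(X ≤ 4) = 0.1983815

0.19838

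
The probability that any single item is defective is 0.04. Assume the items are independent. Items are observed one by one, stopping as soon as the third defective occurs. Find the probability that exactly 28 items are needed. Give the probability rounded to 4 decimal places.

0.0081

Y = trial on which the third success occurs; negative binomial, r=3, p=0.04.
P(Y=28) = C(27,2) · p^3 · (1−p)^25
= 351 · 6.4e-05 · 0.3604 = 0.008096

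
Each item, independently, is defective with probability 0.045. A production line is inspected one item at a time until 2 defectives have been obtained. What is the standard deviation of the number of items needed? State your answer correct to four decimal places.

30.7117

Y = total items until the second success; negative binomial with r=2, p=0.045.
SD(Y) = √[r(1−p)/p²] = √(943.209877) = 30.711722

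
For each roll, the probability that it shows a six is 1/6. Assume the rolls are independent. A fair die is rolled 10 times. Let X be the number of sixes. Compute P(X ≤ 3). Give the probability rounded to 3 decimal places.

X ~ Binomial(10, 0.166667); P(X ≤ 3) = Σ C(10,k) p^k (1−p)^(10−k) over k:
  k=0: C(10,0)·0.166667^0·0.833333^10 = 0.16151
  k=1: C(10,1)·0.166667^1·0.833333^9 = 0.32301
  k=2: C(10,2)·0.166667^2·0.833333^8 = 0.29071
  k=3: C(10,3)·0.166667^3·0.833333^7 = 0.15505
Total = 0.93027

0.930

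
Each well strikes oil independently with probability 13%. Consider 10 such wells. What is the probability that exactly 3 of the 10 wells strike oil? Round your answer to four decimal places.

0.0995

X ~ Binomial(n=10, p=0.13).
P(X=3) = C(10,3) · p^3 · (1−p)^7
= 120 · 0.002197 · 0.37725 = 0.099459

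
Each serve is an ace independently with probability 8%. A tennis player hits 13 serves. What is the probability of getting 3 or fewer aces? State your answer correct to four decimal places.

0.9837

X ~ Binomial(13, 0.08); P(X ≤ 3) = Σ C(13,k) p^k (1−p)^(13−k) over k:
  k=0: C(13,0)·0.08^0·0.92^13 = 0.338253
  k=1: C(13,1)·0.08^1·0.92^12 = 0.382373
  k=2: C(13,2)·0.08^2·0.92^11 = 0.199499
  k=3: C(13,3)·0.08^3·0.92^10 = 0.063608
Total = 0.983733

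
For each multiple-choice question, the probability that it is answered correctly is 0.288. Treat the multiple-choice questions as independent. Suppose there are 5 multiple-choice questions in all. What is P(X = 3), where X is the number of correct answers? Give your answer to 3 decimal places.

X ~ Binomial(n=5, p=0.288).
P(X=3) = C(5,3) · p^3 · (1−p)^2
= 10 · 0.023888 · 0.50694 = 0.12110

0.121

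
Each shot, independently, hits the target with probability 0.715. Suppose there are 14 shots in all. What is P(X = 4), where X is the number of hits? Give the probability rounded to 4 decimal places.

X ~ Binomial(n=14, p=0.715).
P(X=4) = C(14,4) · p^4 · (1−p)^10
= 1001 · 0.26135 · 3.5355e-06 = 0.000925

0.0009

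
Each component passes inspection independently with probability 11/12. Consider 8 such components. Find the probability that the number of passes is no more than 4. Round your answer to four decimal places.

X ~ Binomial(8, 0.916667); P(X ≤ 4) = Σ C(8,k) p^k (1−p)^(8−k) over k:
  k=0: C(8,0)·0.916667^0·0.083333^8 = 0.000000
  k=1: C(8,1)·0.916667^1·0.083333^7 = 0.000000
  k=2: C(8,2)·0.916667^2·0.083333^6 = 0.000008
  k=3: C(8,3)·0.916667^3·0.083333^5 = 0.000173
  k=4: C(8,4)·0.916667^4·0.083333^4 = 0.002384
Total = 0.002565

0.0026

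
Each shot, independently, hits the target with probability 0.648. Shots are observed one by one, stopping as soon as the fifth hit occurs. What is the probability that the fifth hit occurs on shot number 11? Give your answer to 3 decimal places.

0.046

Y = trial on which the fifth success occurs; negative binomial, r=5, p=0.648.
P(Y=11) = C(10,4) · p^5 · (1−p)^6
= 210 · 0.11425 · 0.0019022 = 0.04564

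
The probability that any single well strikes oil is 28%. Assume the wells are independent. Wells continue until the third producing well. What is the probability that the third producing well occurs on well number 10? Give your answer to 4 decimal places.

Y = trial on which the third success occurs; negative binomial, r=3, p=0.28.
P(Y=10) = C(9,2) · p^3 · (1−p)^7
= 36 · 0.021952 · 0.10031 = 0.079269

0.0793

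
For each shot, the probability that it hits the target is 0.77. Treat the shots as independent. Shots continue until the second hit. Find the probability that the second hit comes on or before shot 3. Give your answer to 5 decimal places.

0.86563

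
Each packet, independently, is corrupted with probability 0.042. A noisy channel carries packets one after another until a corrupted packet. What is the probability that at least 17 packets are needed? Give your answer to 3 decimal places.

Y = number of packets to the first success; geometric, p = 0.042.
P(Y > 16) = P(first 16 all fail) = (1−p)^16 = 0.50332

0.503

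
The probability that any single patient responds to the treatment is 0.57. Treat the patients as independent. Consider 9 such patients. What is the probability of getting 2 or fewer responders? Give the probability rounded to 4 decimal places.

0.0383

X ~ Binomial(9, 0.57); P(X ≤ 2) = Σ C(9,k) p^k (1−p)^(9−k) over k:
  k=0: C(9,0)·0.57^0·0.43^9 = 0.000503
  k=1: C(9,1)·0.57^1·0.43^8 = 0.005996
  k=2: C(9,2)·0.57^2·0.43^7 = 0.031793
Total = 0.038292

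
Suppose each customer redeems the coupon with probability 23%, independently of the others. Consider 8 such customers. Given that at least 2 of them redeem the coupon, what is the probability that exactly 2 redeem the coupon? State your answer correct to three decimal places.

0.531

X ~ Binomial(8, 0.23). Want P(X=2 | X≥2) = P(X=2) / P(X≥2).
P(X=2) = C(8,2)·0.23^2·0.77^6 = 0.30872
P(X≥2) = 1 − 0.12357 − 0.29529 = 0.58113
Ratio = 0.30872 / 0.58113 = 0.53123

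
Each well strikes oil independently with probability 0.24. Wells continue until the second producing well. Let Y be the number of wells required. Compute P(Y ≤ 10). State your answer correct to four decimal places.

0.7327

Finishing within 10 wells ⇔ at least 2 successes in the first 10. With X ~ Binomial(10, 0.24), P(Y ≤ 10) = 1 − P(X ≤ 1).
  k=0: C(10,0)·0.24^0·0.76^10 = 0.064289
  k=1: C(10,1)·0.24^1·0.76^9 = 0.203018
1 − 0.267306 = 0.732694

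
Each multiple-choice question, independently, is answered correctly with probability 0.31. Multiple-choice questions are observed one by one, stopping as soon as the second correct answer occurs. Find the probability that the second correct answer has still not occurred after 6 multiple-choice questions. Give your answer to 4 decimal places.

0.3988

Needing more than 6 multiple-choice questions ⇔ fewer than 2 successes in the first 6. With X ~ Binomial(6, 0.31), P(Y > 6) = P(X ≤ 1).
  k=0: C(6,0)·0.31^0·0.69^6 = 0.107918
  k=1: C(6,1)·0.31^1·0.69^5 = 0.290910
P(X ≤ 1) = 0.398828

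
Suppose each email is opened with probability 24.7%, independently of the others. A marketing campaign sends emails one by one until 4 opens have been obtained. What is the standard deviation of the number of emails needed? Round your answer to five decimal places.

Y = total emails until the fourth success; negative binomial with r=4, p=0.247.
SD(Y) = √[r(1−p)/p²] = √(49.3697651) = 7.0263622

7.02636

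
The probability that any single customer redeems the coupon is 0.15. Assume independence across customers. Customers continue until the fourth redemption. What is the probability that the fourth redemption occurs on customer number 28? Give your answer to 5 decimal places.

Y = trial on which the fourth success occurs; negative binomial, r=4, p=0.15.
P(Y=28) = C(27,3) · p^4 · (1−p)^24
= 2925 · 0.00050625 · 0.020233 = 0.0299602

0.02996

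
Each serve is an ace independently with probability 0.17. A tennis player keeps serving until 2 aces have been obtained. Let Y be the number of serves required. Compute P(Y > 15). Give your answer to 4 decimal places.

Needing more than 15 serves ⇔ fewer than 2 successes in the first 15. With X ~ Binomial(15, 0.17), P(Y > 15) = P(X ≤ 1).
  k=0: C(15,0)·0.17^0·0.83^15 = 0.061118
  k=1: C(15,1)·0.17^1·0.83^14 = 0.187773
P(X ≤ 1) = 0.248891

0.2489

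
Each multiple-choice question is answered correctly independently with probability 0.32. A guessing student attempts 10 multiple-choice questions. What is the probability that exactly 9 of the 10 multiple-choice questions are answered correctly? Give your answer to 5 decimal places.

X ~ Binomial(n=10, p=0.32).
P(X=9) = C(10,9) · p^9 · (1−p)^1
= 10 · 3.5184e-05 · 0.68 = 0.0002393

0.00024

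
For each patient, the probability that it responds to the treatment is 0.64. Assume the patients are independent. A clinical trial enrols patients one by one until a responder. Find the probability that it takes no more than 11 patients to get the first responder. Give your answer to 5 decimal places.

0.99999

Y = number of patients to the first success; geometric, p = 0.64.
P(Y ≤ 11) = 1 − (1−p)^11 = 1 − 0.0000132 = 0.9999868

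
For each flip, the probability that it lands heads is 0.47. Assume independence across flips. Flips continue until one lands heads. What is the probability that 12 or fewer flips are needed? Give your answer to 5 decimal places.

Y = number of flips to the first success; geometric, p = 0.47.
P(Y ≤ 12) = 1 − (1−p)^12 = 1 − 0.0004913 = 0.9995087

0.99951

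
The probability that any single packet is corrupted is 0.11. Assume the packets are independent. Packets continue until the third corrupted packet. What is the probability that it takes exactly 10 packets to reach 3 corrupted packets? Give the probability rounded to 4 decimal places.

0.0212

Y = trial on which the third success occurs; negative binomial, r=3, p=0.11.
P(Y=10) = C(9,2) · p^3 · (1−p)^7
= 36 · 0.001331 · 0.44231 = 0.021194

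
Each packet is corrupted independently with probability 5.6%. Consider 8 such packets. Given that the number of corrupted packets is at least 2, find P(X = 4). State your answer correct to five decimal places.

X ~ Binomial(8, 0.056). Want P(X=4 | X≥2) = P(X=4) / P(X≥2).
P(X=4) = C(8,4)·0.056^4·0.944^4 = 0.0005467
P(X≥2) = 1 − 0.6306319 − 0.2992829 = 0.0700851
Ratio = 0.0005467 / 0.0700851 = 0.0078003

0.00780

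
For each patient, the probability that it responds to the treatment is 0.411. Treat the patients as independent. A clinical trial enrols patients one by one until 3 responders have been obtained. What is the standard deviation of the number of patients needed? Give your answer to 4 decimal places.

3.2343

Y = total patients until the third success; negative binomial with r=3, p=0.411.
SD(Y) = √[r(1−p)/p²] = √(10.460511) = 3.234271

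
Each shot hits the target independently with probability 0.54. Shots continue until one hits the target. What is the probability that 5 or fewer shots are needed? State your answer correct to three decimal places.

0.979

Y = number of shots to the first success; geometric, p = 0.54.
P(Y ≤ 5) = 1 − (1−p)^5 = 1 − 0.02060 = 0.97940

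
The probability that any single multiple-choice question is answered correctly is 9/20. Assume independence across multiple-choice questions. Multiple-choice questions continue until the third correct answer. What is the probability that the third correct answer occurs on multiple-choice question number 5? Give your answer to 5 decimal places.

Y = trial on which the third success occurs; negative binomial, r=3, p=0.45.
P(Y=5) = C(4,2) · p^3 · (1−p)^2
= 6 · 0.091125 · 0.3025 = 0.1653919

0.16539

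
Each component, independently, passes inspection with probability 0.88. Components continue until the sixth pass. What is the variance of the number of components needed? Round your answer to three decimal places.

Y = total components until the sixth success; negative binomial with r=6, p=0.88.
Var(Y) = r(1−p)/p² = 6·0.12 / 0.88² = 0.92975

0.930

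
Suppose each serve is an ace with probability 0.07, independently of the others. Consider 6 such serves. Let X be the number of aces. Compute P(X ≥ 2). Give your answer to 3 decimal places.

X ~ Binomial(6, 0.07); P(X ≥ 2) = Σ C(6,k) p^k (1−p)^(6−k) over k:
  k=2: C(6,2)·0.07^2·0.93^4 = 0.05498
  k=3: C(6,3)·0.07^3·0.93^3 = 0.00552
  k=4: C(6,4)·0.07^4·0.93^2 = 0.00031
  k=5: C(6,5)·0.07^5·0.93^1 = 0.00001
  k=6: C(6,6)·0.07^6·0.93^0 = 0.00000
Total = 0.06082

0.061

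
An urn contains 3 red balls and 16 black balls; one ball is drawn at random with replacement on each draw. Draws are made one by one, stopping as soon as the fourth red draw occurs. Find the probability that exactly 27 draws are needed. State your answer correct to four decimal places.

Y = trial on which the fourth success occurs; negative binomial, r=4, p=0.157895.
P(Y=27) = C(26,3) · p^4 · (1−p)^23
= 2600 · 0.00062154 · 0.019206 = 0.031036

0.0310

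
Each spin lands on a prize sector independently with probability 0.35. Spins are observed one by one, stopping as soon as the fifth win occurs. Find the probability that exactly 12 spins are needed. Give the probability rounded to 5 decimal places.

0.08497

Y = trial on which the fifth success occurs; negative binomial, r=5, p=0.35.
P(Y=12) = C(11,4) · p^5 · (1−p)^7
= 330 · 0.0052522 · 0.049022 = 0.0849665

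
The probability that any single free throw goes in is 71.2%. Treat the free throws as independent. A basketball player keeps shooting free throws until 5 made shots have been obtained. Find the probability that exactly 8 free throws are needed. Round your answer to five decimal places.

Y = trial on which the fifth success occurs; negative binomial, r=5, p=0.712.
P(Y=8) = C(7,4) · p^5 · (1−p)^3
= 35 · 0.18298 · 0.023888 = 0.1529838

0.15298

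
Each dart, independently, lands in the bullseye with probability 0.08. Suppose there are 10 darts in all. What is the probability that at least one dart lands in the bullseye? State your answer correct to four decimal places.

0.5656

P(at least one) = 1 − P(none) = 1 − (1 − 0.08)^10
= 1 − 0.434388 = 0.565612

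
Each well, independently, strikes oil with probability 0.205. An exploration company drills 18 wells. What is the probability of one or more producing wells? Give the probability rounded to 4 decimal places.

P(at least one) = 1 − P(none) = 1 − (1 − 0.205)^18
= 1 − 0.016092 = 0.983908

0.9839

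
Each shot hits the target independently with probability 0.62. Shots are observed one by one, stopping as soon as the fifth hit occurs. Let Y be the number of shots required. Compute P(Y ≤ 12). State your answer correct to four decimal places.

Finishing within 12 shots ⇔ at least 5 successes in the first 12. With X ~ Binomial(12, 0.62), P(Y ≤ 12) = 1 − P(X ≤ 4).
  k=0: C(12,0)·0.62^0·0.38^12 = 0.000009
  k=1: C(12,1)·0.62^1·0.38^11 = 0.000177
  k=2: C(12,2)·0.62^2·0.38^10 = 0.001593
  k=3: C(12,3)·0.62^3·0.38^9 = 0.008663
  k=4: C(12,4)·0.62^4·0.38^8 = 0.031801
1 − 0.042243 = 0.957757

0.9578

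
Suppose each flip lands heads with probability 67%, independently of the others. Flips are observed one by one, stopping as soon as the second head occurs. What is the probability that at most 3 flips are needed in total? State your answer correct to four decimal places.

0.7452

Finishing within 3 flips ⇔ at least 2 successes in the first 3. With X ~ Binomial(3, 0.67), P(Y ≤ 3) = 1 − P(X ≤ 1).
  k=0: C(3,0)·0.67^0·0.33^3 = 0.035937
  k=1: C(3,1)·0.67^1·0.33^2 = 0.218889
1 − 0.254826 = 0.745174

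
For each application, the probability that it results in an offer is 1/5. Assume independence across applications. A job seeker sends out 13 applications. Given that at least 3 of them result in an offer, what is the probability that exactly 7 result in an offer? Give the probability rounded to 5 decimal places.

X ~ Binomial(13, 0.20). Want P(X=7 | X≥3) = P(X=7) / P(X≥3).
P(X=7) = C(13,7)·0.20^7·0.80^6 = 0.0057579
P(X≥3) = 1 − 0.0549756 − 0.1786706 − 0.2680060 = 0.4983478
Ratio = 0.0057579 / 0.4983478 = 0.0115541

0.01155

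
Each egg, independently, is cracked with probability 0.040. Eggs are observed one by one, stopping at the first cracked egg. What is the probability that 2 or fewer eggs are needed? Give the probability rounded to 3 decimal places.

Y = number of eggs to the first success; geometric, p = 0.04.
P(Y ≤ 2) = 1 − (1−p)^2 = 1 − 0.92160 = 0.07840

0.078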